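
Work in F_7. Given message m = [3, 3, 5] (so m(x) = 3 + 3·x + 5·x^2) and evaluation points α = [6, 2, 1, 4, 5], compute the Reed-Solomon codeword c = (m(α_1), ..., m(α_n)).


c = [5, 1, 4, 4, 3]

Message polynomial: m(x) = 3 + 3·x + 5·x^2 (mod 7).
For each evaluation point α_i, compute m(α_i) mod 7:
  α_1 = 6: Horner steps 5 → 5 → 5, so m(6) = 5.
  α_2 = 2: Horner steps 5 → 6 → 1, so m(2) = 1.
  α_3 = 1: Horner steps 5 → 1 → 4, so m(1) = 4.
  α_4 = 4: Horner steps 5 → 2 → 4, so m(4) = 4.
  α_5 = 5: Horner steps 5 → 0 → 3, so m(5) = 3.
Codeword c = [5, 1, 4, 4, 3] ∈ F_7^5.


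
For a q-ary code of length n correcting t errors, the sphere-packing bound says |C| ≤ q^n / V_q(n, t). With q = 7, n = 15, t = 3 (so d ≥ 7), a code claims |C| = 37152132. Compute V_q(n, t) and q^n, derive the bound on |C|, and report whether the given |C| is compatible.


V_q(n, t) = 102151, q^n = 4747561509943, Hamming bound = 46475918, |C| = 37152132 ≤ bound (satisfied).

Step 1: Compute V_q(n, t) = Σ_{j=0}^3 C(n, j) (q−1)^j.
  j = 0: C(15,0)·(6)^0 = 1·1 = 1.
  j = 1: C(15,1)·(6)^1 = 15·6 = 90.
  j = 2: C(15,2)·(6)^2 = 105·36 = 3780.
  j = 3: C(15,3)·(6)^3 = 455·216 = 98280.
  V_q(n, t) = 1 + 90 + 3780 + 98280 = 102151.
Step 2: q^n = 7^15 = 4747561509943.
Step 3: Hamming bound ⌊q^n / V_q(n,t)⌋ = ⌊4747561509943/102151⌋ = 46475918.
Step 4: Compare |C| = 37152132 to 46475918: satisfied.
The claimed |C| lies below the Hamming bound.


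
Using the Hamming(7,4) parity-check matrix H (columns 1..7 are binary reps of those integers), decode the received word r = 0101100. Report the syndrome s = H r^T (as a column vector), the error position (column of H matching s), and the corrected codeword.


s = (0, 1, 1)^T, error position = 3, corrected codeword c = 0111100

Compute s = H r^T mod 2 one row at a time:
  s_1 = 1 + 1 + 0 + 0 = 2 ≡ 0 (mod 2).
  s_2 = 1 + 0 + 0 + 0 = 1 ≡ 1 (mod 2).
  s_3 = 0 + 0 + 1 + 0 = 1 ≡ 1 (mod 2).
s = (0, 1, 1)^T — this equals column 3 of H (binary 011), so error is at position 3.
Correct: flip bit 3 of r = 0101100 to get c = 0111100.


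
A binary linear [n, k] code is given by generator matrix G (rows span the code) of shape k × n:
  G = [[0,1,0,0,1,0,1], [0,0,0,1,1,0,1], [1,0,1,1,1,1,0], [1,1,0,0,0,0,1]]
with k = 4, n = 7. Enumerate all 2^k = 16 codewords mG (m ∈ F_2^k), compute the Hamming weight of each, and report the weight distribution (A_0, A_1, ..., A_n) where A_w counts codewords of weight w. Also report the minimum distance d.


Weight distribution: A_0 = 1, A_2 = 2, A_3 = 6, A_4 = 3, A_5 = 2, A_6 = 2. Minimum distance d = 2.

Enumerate all 2^4 = 16 messages m ∈ F_2^4.
For each, compute codeword c = mG in F_2^7, then tally its weight.
  m = 0000 → c = 0000000, weight = 0.
  m = 1000 → c = 0100101, weight = 3.
  m = 0100 → c = 0001101, weight = 3.
  m = 1100 → c = 0101000, weight = 2.
  m = 0010 → c = 1011110, weight = 5.
  m = 1010 → c = 1111011, weight = 6.
  m = 0110 → c = 1010011, weight = 4.
  m = 1110 → c = 1110110, weight = 5.
  m = 0001 → c = 1100001, weight = 3.
  m = 1001 → c = 1000100, weight = 2.
  m = 0101 → c = 1101100, weight = 4.
  m = 1101 → c = 1001001, weight = 3.
  m = 0011 → c = 0111111, weight = 6.
  m = 1011 → c = 0011010, weight = 3.
  m = 0111 → c = 0110010, weight = 3.
  m = 1111 → c = 0010111, weight = 4.
Tally weights:
  weight 0: 1 codewords.
  weight 2: 2 codewords.
  weight 3: 6 codewords.
  weight 4: 3 codewords.
  weight 5: 2 codewords.
  weight 6: 2 codewords.
Minimum distance d = smallest w > 0 with A_w > 0 = 2.
Sanity: Σ A_w = 16 = 2^4 = 16 ✓.


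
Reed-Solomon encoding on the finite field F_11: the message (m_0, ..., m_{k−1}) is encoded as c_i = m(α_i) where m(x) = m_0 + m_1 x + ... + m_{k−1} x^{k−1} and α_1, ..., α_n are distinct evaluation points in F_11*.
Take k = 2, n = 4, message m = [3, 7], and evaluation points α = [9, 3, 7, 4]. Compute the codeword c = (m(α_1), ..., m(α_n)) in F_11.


c = [0, 2, 8, 9]

Message polynomial: m(x) = 3 + 7·x (mod 11).
For each evaluation point α_i, compute m(α_i) mod 11:
  α_1 = 9: Horner steps 7 → 0, so m(9) = 0.
  α_2 = 3: Horner steps 7 → 2, so m(3) = 2.
  α_3 = 7: Horner steps 7 → 8, so m(7) = 8.
  α_4 = 4: Horner steps 7 → 9, so m(4) = 9.
Codeword c = [0, 2, 8, 9] ∈ F_11^4.


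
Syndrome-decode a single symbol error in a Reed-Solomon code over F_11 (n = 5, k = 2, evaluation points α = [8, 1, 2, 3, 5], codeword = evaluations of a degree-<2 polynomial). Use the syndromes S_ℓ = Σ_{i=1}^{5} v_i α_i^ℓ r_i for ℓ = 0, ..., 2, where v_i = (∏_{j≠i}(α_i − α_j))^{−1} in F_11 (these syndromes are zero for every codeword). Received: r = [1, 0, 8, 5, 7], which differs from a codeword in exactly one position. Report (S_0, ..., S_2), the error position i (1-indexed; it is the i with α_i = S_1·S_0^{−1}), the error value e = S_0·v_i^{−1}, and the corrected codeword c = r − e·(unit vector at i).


S = (6, 8, 7), error at position 5, error magnitude e = 8, c = [1, 0, 8, 5, 10].

Step 1: column multipliers v_i = (∏_{j≠i}(α_i − α_j))^{−1} mod 11.
  i = 1 (α = 8): (8−1)(8−2)(8−3)(8−5) = 7·6·5·3 = 630 ≡ 3, so v_1 = 3^{−1} = 4 (mod 11).
  i = 2 (α = 1): (1−8)(1−2)(1−3)(1−5) = (−7)·(−1)·(−2)·(−4) = 56 ≡ 1, so v_2 = 1^{−1} = 1 (mod 11).
  i = 3 (α = 2): (2−8)(2−1)(2−3)(2−5) = (−6)·1·(−1)·(−3) = −18 ≡ 4, so v_3 = 4^{−1} = 3 (mod 11).
  i = 4 (α = 3): (3−8)(3−1)(3−2)(3−5) = (−5)·2·1·(−2) = 20 ≡ 9, so v_4 = 9^{−1} = 5 (mod 11).
  i = 5 (α = 5): (5−8)(5−1)(5−2)(5−3) = (−3)·4·3·2 = −72 ≡ 5, so v_5 = 5^{−1} = 9 (mod 11).
  v = [4, 1, 3, 5, 9].
Step 2: syndromes of r = [1, 0, 8, 5, 7] (all sums mod 11).
  S_0 = Σ v_i r_i = 4·1 + 1·0 + 3·8 + 5·5 + 9·7 = 116 ≡ 6.
  S_1 = Σ v_i α_i r_i = 4·8·1 + 1·1·0 + 3·2·8 + 5·3·5 + 9·5·7 = 470 ≡ 8.
  α_i^2 mod 11 = [9, 1, 4, 9, 3].
  S_2 = Σ v_i α_i^2 r_i = 4·9·1 + 1·1·0 + 3·4·8 + 5·9·5 + 9·3·7 = 546 ≡ 7.
  S = (6, 8, 7) ≠ 0, so r is not a codeword (an error is present).
Step 3: locate the error. For a single error e at position i, S_ℓ = v_i·e·α_i^ℓ, so α_err = S_1/S_0.
  S_0^{−1} = 6^{−1} = 2 (mod 11), so α_err = 8·2 = 16 ≡ 5 = α_5. Error position i = 5.
  Consistency check: S_2/S_1 = 7·7 = 49 ≡ 5 = α_err ✓ (single-error assumption holds).
Step 4: error magnitude e = S_0/v_5 = S_0·∏_{j≠5}(α_5 − α_j) = 6·5 = 30 ≡ 8 (mod 11).
Step 5: correct position 5: c_5 = r_5 − e = 7 − 8 ≡ 10 (mod 11). Hence c = [1, 0, 8, 5, 10].
  Check: interpolating c through the α_i gives m(x) = 3 + 8·x (degree < 2) with m(α_i) = c_i for every i, so c is indeed a codeword.


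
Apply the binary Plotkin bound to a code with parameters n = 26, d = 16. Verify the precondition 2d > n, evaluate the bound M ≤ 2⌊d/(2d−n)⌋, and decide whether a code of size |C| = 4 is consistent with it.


Plotkin bound M ≤ 4; given |C| = 4 ≤ bound (satisfied).

Check applicability: 2d = 32, n = 26.
2d − n = 6 > 0, so Plotkin applies.
Compute d/(2d−n) = 16/6 ≈ 2.6667.
⌊d/(2d−n)⌋ = 2.
Plotkin bound: M ≤ 2·2 = 4.
Given |C| = 4, check: satisfied.
This |C| is at the Plotkin bound.


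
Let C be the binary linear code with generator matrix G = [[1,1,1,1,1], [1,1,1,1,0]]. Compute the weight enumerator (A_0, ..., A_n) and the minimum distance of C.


Weight distribution: A_0 = 1, A_1 = 1, A_4 = 1, A_5 = 1. Minimum distance d = 1.

Enumerate all 2^2 = 4 messages m ∈ F_2^2.
For each, compute codeword c = mG in F_2^5, then tally its weight.
  m = 00 → c = 00000, weight = 0.
  m = 10 → c = 11111, weight = 5.
  m = 01 → c = 11110, weight = 4.
  m = 11 → c = 00001, weight = 1.
Tally weights:
  weight 0: 1 codewords.
  weight 1: 1 codewords.
  weight 4: 1 codewords.
  weight 5: 1 codewords.
Minimum distance d = smallest w > 0 with A_w > 0 = 1.
Sanity: Σ A_w = 4 = 2^2 = 4 ✓.


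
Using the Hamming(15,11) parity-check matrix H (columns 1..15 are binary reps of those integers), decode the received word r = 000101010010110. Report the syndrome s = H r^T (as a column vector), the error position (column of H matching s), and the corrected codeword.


s = (0, 0, 1, 0)^T, error position = 2, corrected codeword c = 010101010010110

Compute s = H r^T mod 2 one row at a time:
  s_1 = 1 + 0 + 0 + 1 + 0 + 1 + 1 + 0 = 4 ≡ 0 (mod 2).
  s_2 = 1 + 0 + 1 + 0 + 0 + 1 + 1 + 0 = 4 ≡ 0 (mod 2).
  s_3 = 0 + 0 + 1 + 0 + 0 + 1 + 1 + 0 = 3 ≡ 1 (mod 2).
  s_4 = 0 + 0 + 0 + 0 + 0 + 1 + 1 + 0 = 2 ≡ 0 (mod 2).
s = (0, 0, 1, 0)^T — this equals column 2 of H (binary 0010), so error is at position 2.
Correct: flip bit 2 of r = 000101010010110 to get c = 010101010010110.


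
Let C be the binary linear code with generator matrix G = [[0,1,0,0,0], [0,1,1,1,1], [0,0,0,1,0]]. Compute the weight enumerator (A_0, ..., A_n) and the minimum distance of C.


Weight distribution: A_0 = 1, A_1 = 2, A_2 = 2, A_3 = 2, A_4 = 1. Minimum distance d = 1.

Enumerate all 2^3 = 8 messages m ∈ F_2^3.
For each, compute codeword c = mG in F_2^5, then tally its weight.
  m = 000 → c = 00000, weight = 0.
  m = 100 → c = 01000, weight = 1.
  m = 010 → c = 01111, weight = 4.
  m = 110 → c = 00111, weight = 3.
  m = 001 → c = 00010, weight = 1.
  m = 101 → c = 01010, weight = 2.
  m = 011 → c = 01101, weight = 3.
  m = 111 → c = 00101, weight = 2.
Tally weights:
  weight 0: 1 codewords.
  weight 1: 2 codewords.
  weight 2: 2 codewords.
  weight 3: 2 codewords.
  weight 4: 1 codewords.
Minimum distance d = smallest w > 0 with A_w > 0 = 1.
Sanity: Σ A_w = 8 = 2^3 = 8 ✓.


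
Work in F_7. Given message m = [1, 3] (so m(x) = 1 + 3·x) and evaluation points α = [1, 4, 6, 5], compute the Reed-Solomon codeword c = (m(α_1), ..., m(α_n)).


c = [4, 6, 5, 2]

Message polynomial: m(x) = 1 + 3·x (mod 7).
For each evaluation point α_i, compute m(α_i) mod 7:
  α_1 = 1: Horner steps 3 → 4, so m(1) = 4.
  α_2 = 4: Horner steps 3 → 6, so m(4) = 6.
  α_3 = 6: Horner steps 3 → 5, so m(6) = 5.
  α_4 = 5: Horner steps 3 → 2, so m(5) = 2.
Codeword c = [4, 6, 5, 2] ∈ F_7^4.


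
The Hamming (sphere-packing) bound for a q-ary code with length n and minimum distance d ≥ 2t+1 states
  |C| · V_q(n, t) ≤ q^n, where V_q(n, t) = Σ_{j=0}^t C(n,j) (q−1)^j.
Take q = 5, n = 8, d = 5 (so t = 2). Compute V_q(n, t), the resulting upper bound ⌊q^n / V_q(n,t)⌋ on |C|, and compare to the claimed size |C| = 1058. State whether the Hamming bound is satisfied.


V_q(n, t) = 481, q^n = 390625, Hamming bound = 812, |C| = 1058 > bound (violated).

Step 1: Compute V_q(n, t) = Σ_{j=0}^2 C(n, j) (q−1)^j.
  j = 0: C(8,0)·(4)^0 = 1·1 = 1.
  j = 1: C(8,1)·(4)^1 = 8·4 = 32.
  j = 2: C(8,2)·(4)^2 = 28·16 = 448.
  V_q(n, t) = 1 + 32 + 448 = 481.
Step 2: q^n = 5^8 = 390625.
Step 3: Hamming bound ⌊q^n / V_q(n,t)⌋ = ⌊390625/481⌋ = 812.
Step 4: Compare |C| = 1058 to 812: violated.
The claimed |C| lies above the Hamming bound, so no 5-ary code of length 8 with d ≥ 5 can have 1058 codewords.


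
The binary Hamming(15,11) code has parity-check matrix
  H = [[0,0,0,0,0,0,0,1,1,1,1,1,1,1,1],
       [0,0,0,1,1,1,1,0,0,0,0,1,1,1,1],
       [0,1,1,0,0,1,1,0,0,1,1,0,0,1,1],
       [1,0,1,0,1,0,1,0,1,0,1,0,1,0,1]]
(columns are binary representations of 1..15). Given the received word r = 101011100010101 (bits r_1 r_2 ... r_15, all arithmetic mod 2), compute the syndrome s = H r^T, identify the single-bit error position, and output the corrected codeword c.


s = (1, 1, 1, 1)^T, error position = 15, corrected codeword c = 101011100010100

Compute s = H r^T mod 2 one row at a time:
  s_1 = 0 + 0 + 0 + 1 + 0 + 1 + 0 + 1 = 3 ≡ 1 (mod 2).
  s_2 = 0 + 1 + 1 + 1 + 0 + 1 + 0 + 1 = 5 ≡ 1 (mod 2).
  s_3 = 0 + 1 + 1 + 1 + 0 + 1 + 0 + 1 = 5 ≡ 1 (mod 2).
  s_4 = 1 + 1 + 1 + 1 + 0 + 1 + 1 + 1 = 7 ≡ 1 (mod 2).
s = (1, 1, 1, 1)^T — this equals column 15 of H (binary 1111), so error is at position 15.
Correct: flip bit 15 of r = 101011100010101 to get c = 101011100010100.


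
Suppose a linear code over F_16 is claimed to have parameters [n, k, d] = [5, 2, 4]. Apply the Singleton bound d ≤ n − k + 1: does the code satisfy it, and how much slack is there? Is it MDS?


Singleton RHS = n − k + 1 = 4, slack = 0, bound satisfied, MDS.

Singleton bound: d ≤ n − k + 1.
Here n = 5, k = 2, so n − k + 1 = 4.
Given d = 4, check d ≤ 4: YES.
Slack = (n − k + 1) − d = 0.
The code is MDS (slack = 0).
Description: the claimed parameters are [5, 2, 4]_16; such a code would be MDS (meets Singleton bound).


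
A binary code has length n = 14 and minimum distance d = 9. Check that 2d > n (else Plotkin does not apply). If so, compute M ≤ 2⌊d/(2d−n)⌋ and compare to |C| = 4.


Plotkin bound M ≤ 4; given |C| = 4 ≤ bound (satisfied).

Check applicability: 2d = 18, n = 14.
2d − n = 4 > 0, so Plotkin applies.
Compute d/(2d−n) = 9/4 ≈ 2.2500.
⌊d/(2d−n)⌋ = 2.
Plotkin bound: M ≤ 2·2 = 4.
Given |C| = 4, check: satisfied.
This |C| is at the Plotkin bound.


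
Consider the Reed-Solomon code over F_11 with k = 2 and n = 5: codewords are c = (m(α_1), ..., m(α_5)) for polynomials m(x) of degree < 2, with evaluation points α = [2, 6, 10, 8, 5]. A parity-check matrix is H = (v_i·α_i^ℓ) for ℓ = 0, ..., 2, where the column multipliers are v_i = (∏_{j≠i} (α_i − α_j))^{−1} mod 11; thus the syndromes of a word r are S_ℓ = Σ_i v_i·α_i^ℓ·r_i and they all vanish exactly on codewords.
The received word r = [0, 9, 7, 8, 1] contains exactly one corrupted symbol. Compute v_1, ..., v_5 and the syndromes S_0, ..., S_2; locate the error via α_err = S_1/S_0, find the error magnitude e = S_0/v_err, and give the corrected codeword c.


S = (3, 4, 9), error at position 5, error magnitude e = 8, c = [0, 9, 7, 8, 4].

Step 1: column multipliers v_i = (∏_{j≠i}(α_i − α_j))^{−1} mod 11.
  i = 1 (α = 2): (2−6)(2−10)(2−8)(2−5) = (−4)·(−8)·(−6)·(−3) = 576 ≡ 4, so v_1 = 4^{−1} = 3 (mod 11).
  i = 2 (α = 6): (6−2)(6−10)(6−8)(6−5) = 4·(−4)·(−2)·1 = 32 ≡ 10, so v_2 = 10^{−1} = 10 (mod 11).
  i = 3 (α = 10): (10−2)(10−6)(10−8)(10−5) = 8·4·2·5 = 320 ≡ 1, so v_3 = 1^{−1} = 1 (mod 11).
  i = 4 (α = 8): (8−2)(8−6)(8−10)(8−5) = 6·2·(−2)·3 = −72 ≡ 5, so v_4 = 5^{−1} = 9 (mod 11).
  i = 5 (α = 5): (5−2)(5−6)(5−10)(5−8) = 3·(−1)·(−5)·(−3) = −45 ≡ 10, so v_5 = 10^{−1} = 10 (mod 11).
  v = [3, 10, 1, 9, 10].
Step 2: syndromes of r = [0, 9, 7, 8, 1] (all sums mod 11).
  S_0 = Σ v_i r_i = 3·0 + 10·9 + 1·7 + 9·8 + 10·1 = 179 ≡ 3.
  S_1 = Σ v_i α_i r_i = 3·2·0 + 10·6·9 + 1·10·7 + 9·8·8 + 10·5·1 = 1236 ≡ 4.
  α_i^2 mod 11 = [4, 3, 1, 9, 3].
  S_2 = Σ v_i α_i^2 r_i = 3·4·0 + 10·3·9 + 1·1·7 + 9·9·8 + 10·3·1 = 955 ≡ 9.
  S = (3, 4, 9) ≠ 0, so r is not a codeword (an error is present).
Step 3: locate the error. For a single error e at position i, S_ℓ = v_i·e·α_i^ℓ, so α_err = S_1/S_0.
  S_0^{−1} = 3^{−1} = 4 (mod 11), so α_err = 4·4 = 16 ≡ 5 = α_5. Error position i = 5.
  Consistency check: S_2/S_1 = 9·3 = 27 ≡ 5 = α_err ✓ (single-error assumption holds).
Step 4: error magnitude e = S_0/v_5 = S_0·∏_{j≠5}(α_5 − α_j) = 3·10 = 30 ≡ 8 (mod 11).
Step 5: correct position 5: c_5 = r_5 − e = 1 − 8 ≡ 4 (mod 11). Hence c = [0, 9, 7, 8, 4].
  Check: interpolating c through the α_i gives m(x) = 1 + 5·x (degree < 2) with m(α_i) = c_i for every i, so c is indeed a codeword.


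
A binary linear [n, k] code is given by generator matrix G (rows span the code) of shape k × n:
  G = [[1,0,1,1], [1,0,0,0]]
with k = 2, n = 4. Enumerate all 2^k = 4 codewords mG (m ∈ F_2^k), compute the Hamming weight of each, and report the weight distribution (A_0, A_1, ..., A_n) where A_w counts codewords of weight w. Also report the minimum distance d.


Weight distribution: A_0 = 1, A_1 = 1, A_2 = 1, A_3 = 1. Minimum distance d = 1.

Enumerate all 2^2 = 4 messages m ∈ F_2^2.
For each, compute codeword c = mG in F_2^4, then tally its weight.
  m = 00 → c = 0000, weight = 0.
  m = 10 → c = 1011, weight = 3.
  m = 01 → c = 1000, weight = 1.
  m = 11 → c = 0011, weight = 2.
Tally weights:
  weight 0: 1 codewords.
  weight 1: 1 codewords.
  weight 2: 1 codewords.
  weight 3: 1 codewords.
Minimum distance d = smallest w > 0 with A_w > 0 = 1.
Sanity: Σ A_w = 4 = 2^2 = 4 ✓.


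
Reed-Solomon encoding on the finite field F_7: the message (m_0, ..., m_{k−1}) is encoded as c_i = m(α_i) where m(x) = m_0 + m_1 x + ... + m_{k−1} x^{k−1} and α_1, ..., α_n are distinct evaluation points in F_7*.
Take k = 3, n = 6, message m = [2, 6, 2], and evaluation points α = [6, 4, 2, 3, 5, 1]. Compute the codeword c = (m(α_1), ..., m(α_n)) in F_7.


c = [5, 2, 1, 3, 5, 3]

Message polynomial: m(x) = 2 + 6·x + 2·x^2 (mod 7).
For each evaluation point α_i, compute m(α_i) mod 7:
  α_1 = 6: Horner steps 2 → 4 → 5, so m(6) = 5.
  α_2 = 4: Horner steps 2 → 0 → 2, so m(4) = 2.
  α_3 = 2: Horner steps 2 → 3 → 1, so m(2) = 1.
  α_4 = 3: Horner steps 2 → 5 → 3, so m(3) = 3.
  α_5 = 5: Horner steps 2 → 2 → 5, so m(5) = 5.
  α_6 = 1: Horner steps 2 → 1 → 3, so m(1) = 3.
Codeword c = [5, 2, 1, 3, 5, 3] ∈ F_7^6.


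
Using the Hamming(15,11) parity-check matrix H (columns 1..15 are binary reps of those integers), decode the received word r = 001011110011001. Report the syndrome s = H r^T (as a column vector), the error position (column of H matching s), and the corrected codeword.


s = (0, 1, 1, 1)^T, error position = 7, corrected codeword c = 001011010011001

Compute s = H r^T mod 2 one row at a time:
  s_1 = 1 + 0 + 0 + 1 + 1 + 0 + 0 + 1 = 4 ≡ 0 (mod 2).
  s_2 = 0 + 1 + 1 + 1 + 1 + 0 + 0 + 1 = 5 ≡ 1 (mod 2).
  s_3 = 0 + 1 + 1 + 1 + 0 + 1 + 0 + 1 = 5 ≡ 1 (mod 2).
  s_4 = 0 + 1 + 1 + 1 + 0 + 1 + 0 + 1 = 5 ≡ 1 (mod 2).
s = (0, 1, 1, 1)^T — this equals column 7 of H (binary 0111), so error is at position 7.
Correct: flip bit 7 of r = 001011110011001 to get c = 001011010011001.


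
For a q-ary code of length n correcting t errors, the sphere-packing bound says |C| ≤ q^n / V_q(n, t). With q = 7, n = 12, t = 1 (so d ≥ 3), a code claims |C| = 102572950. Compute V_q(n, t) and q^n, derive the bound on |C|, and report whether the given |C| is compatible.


V_q(n, t) = 73, q^n = 13841287201, Hamming bound = 189606673, |C| = 102572950 ≤ bound (satisfied).

Step 1: Compute V_q(n, t) = Σ_{j=0}^1 C(n, j) (q−1)^j.
  j = 0: C(12,0)·(6)^0 = 1·1 = 1.
  j = 1: C(12,1)·(6)^1 = 12·6 = 72.
  V_q(n, t) = 1 + 72 = 73.
Step 2: q^n = 7^12 = 13841287201.
Step 3: Hamming bound ⌊q^n / V_q(n,t)⌋ = ⌊13841287201/73⌋ = 189606673.
Step 4: Compare |C| = 102572950 to 189606673: satisfied.
The claimed |C| lies below the Hamming bound.


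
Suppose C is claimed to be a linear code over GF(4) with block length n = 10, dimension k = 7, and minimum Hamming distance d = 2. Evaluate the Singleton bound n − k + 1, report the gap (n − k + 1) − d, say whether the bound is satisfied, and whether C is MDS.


Singleton RHS = n − k + 1 = 4, slack = 2, bound satisfied, not MDS.

Singleton bound: d ≤ n − k + 1.
Here n = 10, k = 7, so n − k + 1 = 4.
Given d = 2, check d ≤ 4: YES.
Slack = (n − k + 1) − d = 2.
The code is NOT MDS (slack = 2 > 0).
Description: the claimed parameters are [10, 7, 2]_4; such a code would be non-MDS.


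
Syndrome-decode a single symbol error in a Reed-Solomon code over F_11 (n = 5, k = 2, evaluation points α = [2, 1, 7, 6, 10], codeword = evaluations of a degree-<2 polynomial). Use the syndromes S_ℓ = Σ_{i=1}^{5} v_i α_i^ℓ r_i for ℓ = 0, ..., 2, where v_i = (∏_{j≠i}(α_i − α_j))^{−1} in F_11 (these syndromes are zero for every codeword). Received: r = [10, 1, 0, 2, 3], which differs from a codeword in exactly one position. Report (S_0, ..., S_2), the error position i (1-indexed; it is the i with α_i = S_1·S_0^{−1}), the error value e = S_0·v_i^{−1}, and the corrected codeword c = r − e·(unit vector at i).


S = (7, 4, 7), error at position 5, error magnitude e = 9, c = [10, 1, 0, 2, 5].

Step 1: column multipliers v_i = (∏_{j≠i}(α_i − α_j))^{−1} mod 11.
  i = 1 (α = 2): (2−1)(2−7)(2−6)(2−10) = 1·(−5)·(−4)·(−8) = −160 ≡ 5, so v_1 = 5^{−1} = 9 (mod 11).
  i = 2 (α = 1): (1−2)(1−7)(1−6)(1−10) = (−1)·(−6)·(−5)·(−9) = 270 ≡ 6, so v_2 = 6^{−1} = 2 (mod 11).
  i = 3 (α = 7): (7−2)(7−1)(7−6)(7−10) = 5·6·1·(−3) = −90 ≡ 9, so v_3 = 9^{−1} = 5 (mod 11).
  i = 4 (α = 6): (6−2)(6−1)(6−7)(6−10) = 4·5·(−1)·(−4) = 80 ≡ 3, so v_4 = 3^{−1} = 4 (mod 11).
  i = 5 (α = 10): (10−2)(10−1)(10−7)(10−6) = 8·9·3·4 = 864 ≡ 6, so v_5 = 6^{−1} = 2 (mod 11).
  v = [9, 2, 5, 4, 2].
Step 2: syndromes of r = [10, 1, 0, 2, 3] (all sums mod 11).
  S_0 = Σ v_i r_i = 9·10 + 2·1 + 5·0 + 4·2 + 2·3 = 106 ≡ 7.
  S_1 = Σ v_i α_i r_i = 9·2·10 + 2·1·1 + 5·7·0 + 4·6·2 + 2·10·3 = 290 ≡ 4.
  α_i^2 mod 11 = [4, 1, 5, 3, 1].
  S_2 = Σ v_i α_i^2 r_i = 9·4·10 + 2·1·1 + 5·5·0 + 4·3·2 + 2·1·3 = 392 ≡ 7.
  S = (7, 4, 7) ≠ 0, so r is not a codeword (an error is present).
Step 3: locate the error. For a single error e at position i, S_ℓ = v_i·e·α_i^ℓ, so α_err = S_1/S_0.
  S_0^{−1} = 7^{−1} = 8 (mod 11), so α_err = 4·8 = 32 ≡ 10 = α_5. Error position i = 5.
  Consistency check: S_2/S_1 = 7·3 = 21 ≡ 10 = α_err ✓ (single-error assumption holds).
Step 4: error magnitude e = S_0/v_5 = S_0·∏_{j≠5}(α_5 − α_j) = 7·6 = 42 ≡ 9 (mod 11).
Step 5: correct position 5: c_5 = r_5 − e = 3 − 9 ≡ 5 (mod 11). Hence c = [10, 1, 0, 2, 5].
  Check: interpolating c through the α_i gives m(x) = 3 + 9·x (degree < 2) with m(α_i) = c_i for every i, so c is indeed a codeword.


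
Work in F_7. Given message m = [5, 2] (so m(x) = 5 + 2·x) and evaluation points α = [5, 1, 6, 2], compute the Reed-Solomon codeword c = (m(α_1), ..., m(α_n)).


c = [1, 0, 3, 2]

Message polynomial: m(x) = 5 + 2·x (mod 7).
For each evaluation point α_i, compute m(α_i) mod 7:
  α_1 = 5: Horner steps 2 → 1, so m(5) = 1.
  α_2 = 1: Horner steps 2 → 0, so m(1) = 0.
  α_3 = 6: Horner steps 2 → 3, so m(6) = 3.
  α_4 = 2: Horner steps 2 → 2, so m(2) = 2.
Codeword c = [1, 0, 3, 2] ∈ F_7^4.


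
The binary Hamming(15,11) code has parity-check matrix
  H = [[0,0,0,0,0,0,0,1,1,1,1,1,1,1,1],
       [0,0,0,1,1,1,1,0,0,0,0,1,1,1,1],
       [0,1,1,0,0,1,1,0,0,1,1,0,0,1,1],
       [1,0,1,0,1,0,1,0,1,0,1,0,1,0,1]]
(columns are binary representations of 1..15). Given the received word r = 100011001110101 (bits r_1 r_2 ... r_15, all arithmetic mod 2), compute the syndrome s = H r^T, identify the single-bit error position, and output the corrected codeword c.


s = (1, 0, 0, 0)^T, error position = 8, corrected codeword c = 100011011110101

Compute s = H r^T mod 2 one row at a time:
  s_1 = 0 + 1 + 1 + 1 + 0 + 1 + 0 + 1 = 5 ≡ 1 (mod 2).
  s_2 = 0 + 1 + 1 + 0 + 0 + 1 + 0 + 1 = 4 ≡ 0 (mod 2).
  s_3 = 0 + 0 + 1 + 0 + 1 + 1 + 0 + 1 = 4 ≡ 0 (mod 2).
  s_4 = 1 + 0 + 1 + 0 + 1 + 1 + 1 + 1 = 6 ≡ 0 (mod 2).
s = (1, 0, 0, 0)^T — this equals column 8 of H (binary 1000), so error is at position 8.
Correct: flip bit 8 of r = 100011001110101 to get c = 100011011110101.


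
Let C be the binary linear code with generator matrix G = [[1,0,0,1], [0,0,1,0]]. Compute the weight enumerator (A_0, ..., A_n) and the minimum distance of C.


Weight distribution: A_0 = 1, A_1 = 1, A_2 = 1, A_3 = 1. Minimum distance d = 1.

Enumerate all 2^2 = 4 messages m ∈ F_2^2.
For each, compute codeword c = mG in F_2^4, then tally its weight.
  m = 00 → c = 0000, weight = 0.
  m = 10 → c = 1001, weight = 2.
  m = 01 → c = 0010, weight = 1.
  m = 11 → c = 1011, weight = 3.
Tally weights:
  weight 0: 1 codewords.
  weight 1: 1 codewords.
  weight 2: 1 codewords.
  weight 3: 1 codewords.
Minimum distance d = smallest w > 0 with A_w > 0 = 1.
Sanity: Σ A_w = 4 = 2^2 = 4 ✓.


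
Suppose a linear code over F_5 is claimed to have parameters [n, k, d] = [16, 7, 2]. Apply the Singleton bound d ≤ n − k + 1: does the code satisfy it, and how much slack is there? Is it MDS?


Singleton RHS = n − k + 1 = 10, slack = 8, bound satisfied, not MDS.

Singleton bound: d ≤ n − k + 1.
Here n = 16, k = 7, so n − k + 1 = 10.
Given d = 2, check d ≤ 10: YES.
Slack = (n − k + 1) − d = 8.
The code is NOT MDS (slack = 8 > 0).
Description: the claimed parameters are [16, 7, 2]_5; such a code would be non-MDS.


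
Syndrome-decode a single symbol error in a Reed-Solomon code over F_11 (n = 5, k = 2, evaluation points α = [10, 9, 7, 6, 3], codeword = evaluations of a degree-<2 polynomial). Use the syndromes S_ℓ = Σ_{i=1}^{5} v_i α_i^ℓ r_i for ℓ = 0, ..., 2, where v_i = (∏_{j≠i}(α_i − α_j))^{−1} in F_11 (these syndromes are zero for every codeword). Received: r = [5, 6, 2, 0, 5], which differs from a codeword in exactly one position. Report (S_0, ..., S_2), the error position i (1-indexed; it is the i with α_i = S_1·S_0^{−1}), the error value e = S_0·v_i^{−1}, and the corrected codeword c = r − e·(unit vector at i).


S = (9, 2, 9), error at position 1, error magnitude e = 8, c = [8, 6, 2, 0, 5].

Step 1: column multipliers v_i = (∏_{j≠i}(α_i − α_j))^{−1} mod 11.
  i = 1 (α = 10): (10−9)(10−7)(10−6)(10−3) = 1·3·4·7 = 84 ≡ 7, so v_1 = 7^{−1} = 8 (mod 11).
  i = 2 (α = 9): (9−10)(9−7)(9−6)(9−3) = (−1)·2·3·6 = −36 ≡ 8, so v_2 = 8^{−1} = 7 (mod 11).
  i = 3 (α = 7): (7−10)(7−9)(7−6)(7−3) = (−3)·(−2)·1·4 = 24 ≡ 2, so v_3 = 2^{−1} = 6 (mod 11).
  i = 4 (α = 6): (6−10)(6−9)(6−7)(6−3) = (−4)·(−3)·(−1)·3 = −36 ≡ 8, so v_4 = 8^{−1} = 7 (mod 11).
  i = 5 (α = 3): (3−10)(3−9)(3−7)(3−6) = (−7)·(−6)·(−4)·(−3) = 504 ≡ 9, so v_5 = 9^{−1} = 5 (mod 11).
  v = [8, 7, 6, 7, 5].
Step 2: syndromes of r = [5, 6, 2, 0, 5] (all sums mod 11).
  S_0 = Σ v_i r_i = 8·5 + 7·6 + 6·2 + 7·0 + 5·5 = 119 ≡ 9.
  S_1 = Σ v_i α_i r_i = 8·10·5 + 7·9·6 + 6·7·2 + 7·6·0 + 5·3·5 = 937 ≡ 2.
  α_i^2 mod 11 = [1, 4, 5, 3, 9].
  S_2 = Σ v_i α_i^2 r_i = 8·1·5 + 7·4·6 + 6·5·2 + 7·3·0 + 5·9·5 = 493 ≡ 9.
  S = (9, 2, 9) ≠ 0, so r is not a codeword (an error is present).
Step 3: locate the error. For a single error e at position i, S_ℓ = v_i·e·α_i^ℓ, so α_err = S_1/S_0.
  S_0^{−1} = 9^{−1} = 5 (mod 11), so α_err = 2·5 = 10 ≡ 10 = α_1. Error position i = 1.
  Consistency check: S_2/S_1 = 9·6 = 54 ≡ 10 = α_err ✓ (single-error assumption holds).
Step 4: error magnitude e = S_0/v_1 = S_0·∏_{j≠1}(α_1 − α_j) = 9·7 = 63 ≡ 8 (mod 11).
Step 5: correct position 1: c_1 = r_1 − e = 5 − 8 ≡ 8 (mod 11). Hence c = [8, 6, 2, 0, 5].
  Check: interpolating c through the α_i gives m(x) = 10 + 2·x (degree < 2) with m(α_i) = c_i for every i, so c is indeed a codeword.


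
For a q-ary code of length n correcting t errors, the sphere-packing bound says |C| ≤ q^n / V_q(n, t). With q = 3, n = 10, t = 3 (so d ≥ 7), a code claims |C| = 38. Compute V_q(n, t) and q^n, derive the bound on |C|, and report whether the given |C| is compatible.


V_q(n, t) = 1161, q^n = 59049, Hamming bound = 50, |C| = 38 ≤ bound (satisfied).

Step 1: Compute V_q(n, t) = Σ_{j=0}^3 C(n, j) (q−1)^j.
  j = 0: C(10,0)·(2)^0 = 1·1 = 1.
  j = 1: C(10,1)·(2)^1 = 10·2 = 20.
  j = 2: C(10,2)·(2)^2 = 45·4 = 180.
  j = 3: C(10,3)·(2)^3 = 120·8 = 960.
  V_q(n, t) = 1 + 20 + 180 + 960 = 1161.
Step 2: q^n = 3^10 = 59049.
Step 3: Hamming bound ⌊q^n / V_q(n,t)⌋ = ⌊59049/1161⌋ = 50.
Step 4: Compare |C| = 38 to 50: satisfied.
The claimed |C| lies below the Hamming bound.


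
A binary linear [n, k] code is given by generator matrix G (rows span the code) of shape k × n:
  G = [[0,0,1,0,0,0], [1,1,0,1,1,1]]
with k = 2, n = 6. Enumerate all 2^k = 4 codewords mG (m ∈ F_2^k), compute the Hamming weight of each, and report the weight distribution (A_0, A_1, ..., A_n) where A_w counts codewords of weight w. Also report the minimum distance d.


Weight distribution: A_0 = 1, A_1 = 1, A_5 = 1, A_6 = 1. Minimum distance d = 1.

Enumerate all 2^2 = 4 messages m ∈ F_2^2.
For each, compute codeword c = mG in F_2^6, then tally its weight.
  m = 00 → c = 000000, weight = 0.
  m = 10 → c = 001000, weight = 1.
  m = 01 → c = 110111, weight = 5.
  m = 11 → c = 111111, weight = 6.
Tally weights:
  weight 0: 1 codewords.
  weight 1: 1 codewords.
  weight 5: 1 codewords.
  weight 6: 1 codewords.
Minimum distance d = smallest w > 0 with A_w > 0 = 1.
Sanity: Σ A_w = 4 = 2^2 = 4 ✓.


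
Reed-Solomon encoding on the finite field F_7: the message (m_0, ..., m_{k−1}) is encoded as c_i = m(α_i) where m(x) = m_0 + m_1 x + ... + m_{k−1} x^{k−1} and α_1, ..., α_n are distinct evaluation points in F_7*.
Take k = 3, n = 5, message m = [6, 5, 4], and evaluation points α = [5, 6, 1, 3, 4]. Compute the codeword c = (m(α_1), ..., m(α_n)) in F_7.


c = [5, 5, 1, 1, 6]

Message polynomial: m(x) = 6 + 5·x + 4·x^2 (mod 7).
For each evaluation point α_i, compute m(α_i) mod 7:
  α_1 = 5: Horner steps 4 → 4 → 5, so m(5) = 5.
  α_2 = 6: Horner steps 4 → 1 → 5, so m(6) = 5.
  α_3 = 1: Horner steps 4 → 2 → 1, so m(1) = 1.
  α_4 = 3: Horner steps 4 → 3 → 1, so m(3) = 1.
  α_5 = 4: Horner steps 4 → 0 → 6, so m(4) = 6.
Codeword c = [5, 5, 1, 1, 6] ∈ F_7^5.


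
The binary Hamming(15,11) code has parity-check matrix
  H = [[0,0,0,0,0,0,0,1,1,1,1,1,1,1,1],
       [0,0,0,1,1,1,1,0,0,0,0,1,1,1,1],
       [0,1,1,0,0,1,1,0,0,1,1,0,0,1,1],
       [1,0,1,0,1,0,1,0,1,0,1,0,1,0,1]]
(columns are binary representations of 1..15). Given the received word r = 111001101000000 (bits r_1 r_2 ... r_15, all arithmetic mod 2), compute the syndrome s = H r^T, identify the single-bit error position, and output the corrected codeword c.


s = (1, 0, 0, 0)^T, error position = 8, corrected codeword c = 111001111000000

Compute s = H r^T mod 2 one row at a time:
  s_1 = 0 + 1 + 0 + 0 + 0 + 0 + 0 + 0 = 1 ≡ 1 (mod 2).
  s_2 = 0 + 0 + 1 + 1 + 0 + 0 + 0 + 0 = 2 ≡ 0 (mod 2).
  s_3 = 1 + 1 + 1 + 1 + 0 + 0 + 0 + 0 = 4 ≡ 0 (mod 2).
  s_4 = 1 + 1 + 0 + 1 + 1 + 0 + 0 + 0 = 4 ≡ 0 (mod 2).
s = (1, 0, 0, 0)^T — this equals column 8 of H (binary 1000), so error is at position 8.
Correct: flip bit 8 of r = 111001101000000 to get c = 111001111000000.


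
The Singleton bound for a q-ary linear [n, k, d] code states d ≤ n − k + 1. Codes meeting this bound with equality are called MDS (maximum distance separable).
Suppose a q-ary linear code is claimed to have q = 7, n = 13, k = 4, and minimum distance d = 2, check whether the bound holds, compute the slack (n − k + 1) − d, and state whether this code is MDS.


Singleton RHS = n − k + 1 = 10, slack = 8, bound satisfied, not MDS.

Singleton bound: d ≤ n − k + 1.
Here n = 13, k = 4, so n − k + 1 = 10.
Given d = 2, check d ≤ 10: YES.
Slack = (n − k + 1) − d = 8.
The code is NOT MDS (slack = 8 > 0).
Description: the claimed parameters are [13, 4, 2]_7; such a code would be non-MDS.


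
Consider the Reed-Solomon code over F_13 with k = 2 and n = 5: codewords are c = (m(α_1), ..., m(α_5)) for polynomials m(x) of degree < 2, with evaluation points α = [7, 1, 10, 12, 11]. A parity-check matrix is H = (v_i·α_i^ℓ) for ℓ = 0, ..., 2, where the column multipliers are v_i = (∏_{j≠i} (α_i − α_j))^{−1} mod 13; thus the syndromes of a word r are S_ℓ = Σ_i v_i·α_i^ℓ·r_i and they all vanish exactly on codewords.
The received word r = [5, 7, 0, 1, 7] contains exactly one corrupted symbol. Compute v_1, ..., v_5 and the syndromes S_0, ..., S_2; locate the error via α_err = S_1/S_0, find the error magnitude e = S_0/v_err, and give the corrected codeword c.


S = (8, 8, 8), error at position 2, error magnitude e = 5, c = [5, 2, 0, 1, 7].

Step 1: column multipliers v_i = (∏_{j≠i}(α_i − α_j))^{−1} mod 13.
  i = 1 (α = 7): (7−1)(7−10)(7−12)(7−11) = 6·(−3)·(−5)·(−4) = −360 ≡ 4, so v_1 = 4^{−1} = 10 (mod 13).
  i = 2 (α = 1): (1−7)(1−10)(1−12)(1−11) = (−6)·(−9)·(−11)·(−10) = 5940 ≡ 12, so v_2 = 12^{−1} = 12 (mod 13).
  i = 3 (α = 10): (10−7)(10−1)(10−12)(10−11) = 3·9·(−2)·(−1) = 54 ≡ 2, so v_3 = 2^{−1} = 7 (mod 13).
  i = 4 (α = 12): (12−7)(12−1)(12−10)(12−11) = 5·11·2·1 = 110 ≡ 6, so v_4 = 6^{−1} = 11 (mod 13).
  i = 5 (α = 11): (11−7)(11−1)(11−10)(11−12) = 4·10·1·(−1) = −40 ≡ 12, so v_5 = 12^{−1} = 12 (mod 13).
  v = [10, 12, 7, 11, 12].
Step 2: syndromes of r = [5, 7, 0, 1, 7] (all sums mod 13).
  S_0 = Σ v_i r_i = 10·5 + 12·7 + 7·0 + 11·1 + 12·7 = 229 ≡ 8.
  S_1 = Σ v_i α_i r_i = 10·7·5 + 12·1·7 + 7·10·0 + 11·12·1 + 12·11·7 = 1490 ≡ 8.
  α_i^2 mod 13 = [10, 1, 9, 1, 4].
  S_2 = Σ v_i α_i^2 r_i = 10·10·5 + 12·1·7 + 7·9·0 + 11·1·1 + 12·4·7 = 931 ≡ 8.
  S = (8, 8, 8) ≠ 0, so r is not a codeword (an error is present).
Step 3: locate the error. For a single error e at position i, S_ℓ = v_i·e·α_i^ℓ, so α_err = S_1/S_0.
  S_0^{−1} = 8^{−1} = 5 (mod 13), so α_err = 8·5 = 40 ≡ 1 = α_2. Error position i = 2.
  Consistency check: S_2/S_1 = 8·5 = 40 ≡ 1 = α_err ✓ (single-error assumption holds).
Step 4: error magnitude e = S_0/v_2 = S_0·∏_{j≠2}(α_2 − α_j) = 8·12 = 96 ≡ 5 (mod 13).
Step 5: correct position 2: c_2 = r_2 − e = 7 − 5 ≡ 2 (mod 13). Hence c = [5, 2, 0, 1, 7].
  Check: interpolating c through the α_i gives m(x) = 8 + 7·x (degree < 2) with m(α_i) = c_i for every i, so c is indeed a codeword.


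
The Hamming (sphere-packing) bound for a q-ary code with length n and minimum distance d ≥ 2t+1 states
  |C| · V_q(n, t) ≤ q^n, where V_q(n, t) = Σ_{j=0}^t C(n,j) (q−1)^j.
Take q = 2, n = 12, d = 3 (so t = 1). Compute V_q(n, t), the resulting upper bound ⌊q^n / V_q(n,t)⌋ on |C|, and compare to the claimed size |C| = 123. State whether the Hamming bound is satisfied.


V_q(n, t) = 13, q^n = 4096, Hamming bound = 315, |C| = 123 ≤ bound (satisfied).

Step 1: Compute V_q(n, t) = Σ_{j=0}^1 C(n, j) (q−1)^j.
  j = 0: C(12,0)·(1)^0 = 1·1 = 1.
  j = 1: C(12,1)·(1)^1 = 12·1 = 12.
  V_q(n, t) = 1 + 12 = 13.
Step 2: q^n = 2^12 = 4096.
Step 3: Hamming bound ⌊q^n / V_q(n,t)⌋ = ⌊4096/13⌋ = 315.
Step 4: Compare |C| = 123 to 315: satisfied.
The claimed |C| lies below the Hamming bound.


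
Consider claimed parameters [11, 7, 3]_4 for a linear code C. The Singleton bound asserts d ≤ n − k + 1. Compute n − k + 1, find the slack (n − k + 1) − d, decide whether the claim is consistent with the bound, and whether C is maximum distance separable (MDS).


Singleton RHS = n − k + 1 = 5, slack = 2, bound satisfied, not MDS.

Singleton bound: d ≤ n − k + 1.
Here n = 11, k = 7, so n − k + 1 = 5.
Given d = 3, check d ≤ 5: YES.
Slack = (n − k + 1) − d = 2.
The code is NOT MDS (slack = 2 > 0).
Description: the claimed parameters are [11, 7, 3]_4; such a code would be non-MDS.


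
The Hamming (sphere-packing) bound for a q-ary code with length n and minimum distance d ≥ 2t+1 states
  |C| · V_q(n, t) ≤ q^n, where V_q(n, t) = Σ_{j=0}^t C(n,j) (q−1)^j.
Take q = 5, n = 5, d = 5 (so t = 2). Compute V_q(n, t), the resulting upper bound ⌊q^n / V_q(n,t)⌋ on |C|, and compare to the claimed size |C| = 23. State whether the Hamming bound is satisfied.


V_q(n, t) = 181, q^n = 3125, Hamming bound = 17, |C| = 23 > bound (violated).

Step 1: Compute V_q(n, t) = Σ_{j=0}^2 C(n, j) (q−1)^j.
  j = 0: C(5,0)·(4)^0 = 1·1 = 1.
  j = 1: C(5,1)·(4)^1 = 5·4 = 20.
  j = 2: C(5,2)·(4)^2 = 10·16 = 160.
  V_q(n, t) = 1 + 20 + 160 = 181.
Step 2: q^n = 5^5 = 3125.
Step 3: Hamming bound ⌊q^n / V_q(n,t)⌋ = ⌊3125/181⌋ = 17.
Step 4: Compare |C| = 23 to 17: violated.
The claimed |C| lies above the Hamming bound, so no 5-ary code of length 5 with d ≥ 5 can have 23 codewords.


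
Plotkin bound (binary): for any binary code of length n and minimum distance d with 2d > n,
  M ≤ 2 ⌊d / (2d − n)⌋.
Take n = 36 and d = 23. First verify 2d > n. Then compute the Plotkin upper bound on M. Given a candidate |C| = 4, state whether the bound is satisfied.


Plotkin bound M ≤ 4; given |C| = 4 ≤ bound (satisfied).

Check applicability: 2d = 46, n = 36.
2d − n = 10 > 0, so Plotkin applies.
Compute d/(2d−n) = 23/10 ≈ 2.3000.
⌊d/(2d−n)⌋ = 2.
Plotkin bound: M ≤ 2·2 = 4.
Given |C| = 4, check: satisfied.
This |C| is at the Plotkin bound.


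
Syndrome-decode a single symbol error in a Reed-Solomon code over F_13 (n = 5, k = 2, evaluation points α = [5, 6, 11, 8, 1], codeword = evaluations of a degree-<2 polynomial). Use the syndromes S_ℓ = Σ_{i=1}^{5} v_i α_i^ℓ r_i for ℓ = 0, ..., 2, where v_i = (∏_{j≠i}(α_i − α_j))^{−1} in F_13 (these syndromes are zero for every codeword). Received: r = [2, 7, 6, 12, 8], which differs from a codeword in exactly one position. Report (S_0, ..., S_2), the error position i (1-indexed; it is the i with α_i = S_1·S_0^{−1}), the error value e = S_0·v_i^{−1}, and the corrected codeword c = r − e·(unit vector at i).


S = (2, 3, 11), error at position 4, error magnitude e = 8, c = [2, 7, 6, 4, 8].

Step 1: column multipliers v_i = (∏_{j≠i}(α_i − α_j))^{−1} mod 13.
  i = 1 (α = 5): (5−6)(5−11)(5−8)(5−1) = (−1)·(−6)·(−3)·4 = −72 ≡ 6, so v_1 = 6^{−1} = 11 (mod 13).
  i = 2 (α = 6): (6−5)(6−11)(6−8)(6−1) = 1·(−5)·(−2)·5 = 50 ≡ 11, so v_2 = 11^{−1} = 6 (mod 13).
  i = 3 (α = 11): (11−5)(11−6)(11−8)(11−1) = 6·5·3·10 = 900 ≡ 3, so v_3 = 3^{−1} = 9 (mod 13).
  i = 4 (α = 8): (8−5)(8−6)(8−11)(8−1) = 3·2·(−3)·7 = −126 ≡ 4, so v_4 = 4^{−1} = 10 (mod 13).
  i = 5 (α = 1): (1−5)(1−6)(1−11)(1−8) = (−4)·(−5)·(−10)·(−7) = 1400 ≡ 9, so v_5 = 9^{−1} = 3 (mod 13).
  v = [11, 6, 9, 10, 3].
Step 2: syndromes of r = [2, 7, 6, 12, 8] (all sums mod 13).
  S_0 = Σ v_i r_i = 11·2 + 6·7 + 9·6 + 10·12 + 3·8 = 262 ≡ 2.
  S_1 = Σ v_i α_i r_i = 11·5·2 + 6·6·7 + 9·11·6 + 10·8·12 + 3·1·8 = 1940 ≡ 3.
  α_i^2 mod 13 = [12, 10, 4, 12, 1].
  S_2 = Σ v_i α_i^2 r_i = 11·12·2 + 6·10·7 + 9·4·6 + 10·12·12 + 3·1·8 = 2364 ≡ 11.
  S = (2, 3, 11) ≠ 0, so r is not a codeword (an error is present).
Step 3: locate the error. For a single error e at position i, S_ℓ = v_i·e·α_i^ℓ, so α_err = S_1/S_0.
  S_0^{−1} = 2^{−1} = 7 (mod 13), so α_err = 3·7 = 21 ≡ 8 = α_4. Error position i = 4.
  Consistency check: S_2/S_1 = 11·9 = 99 ≡ 8 = α_err ✓ (single-error assumption holds).
Step 4: error magnitude e = S_0/v_4 = S_0·∏_{j≠4}(α_4 − α_j) = 2·4 = 8 ≡ 8 (mod 13).
Step 5: correct position 4: c_4 = r_4 − e = 12 − 8 ≡ 4 (mod 13). Hence c = [2, 7, 6, 4, 8].
  Check: interpolating c through the α_i gives m(x) = 3 + 5·x (degree < 2) with m(α_i) = c_i for every i, so c is indeed a codeword.


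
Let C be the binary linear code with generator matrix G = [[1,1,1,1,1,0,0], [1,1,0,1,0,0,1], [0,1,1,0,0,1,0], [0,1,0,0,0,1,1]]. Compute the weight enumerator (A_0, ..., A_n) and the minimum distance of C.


Weight distribution: A_0 = 1, A_1 = 1, A_2 = 1, A_3 = 4, A_4 = 5, A_5 = 3, A_6 = 1. Minimum distance d = 1.

Enumerate all 2^4 = 16 messages m ∈ F_2^4.
For each, compute codeword c = mG in F_2^7, then tally its weight.
  m = 0000 → c = 0000000, weight = 0.
  m = 1000 → c = 1111100, weight = 5.
  m = 0100 → c = 1101001, weight = 4.
  m = 1100 → c = 0010101, weight = 3.
  m = 0010 → c = 0110010, weight = 3.
  m = 1010 → c = 1001110, weight = 4.
  m = 0110 → c = 1011011, weight = 5.
  m = 1110 → c = 0100111, weight = 4.
  m = 0001 → c = 0100011, weight = 3.
  m = 1001 → c = 1011111, weight = 6.
  m = 0101 → c = 1001010, weight = 3.
  m = 1101 → c = 0110110, weight = 4.
  m = 0011 → c = 0010001, weight = 2.
  m = 1011 → c = 1101101, weight = 5.
  m = 0111 → c = 1111000, weight = 4.
  m = 1111 → c = 0000100, weight = 1.
Tally weights:
  weight 0: 1 codewords.
  weight 1: 1 codewords.
  weight 2: 1 codewords.
  weight 3: 4 codewords.
  weight 4: 5 codewords.
  weight 5: 3 codewords.
  weight 6: 1 codewords.
Minimum distance d = smallest w > 0 with A_w > 0 = 1.
Sanity: Σ A_w = 16 = 2^4 = 16 ✓.
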